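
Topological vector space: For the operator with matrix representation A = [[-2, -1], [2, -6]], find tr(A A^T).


trace(A * A^T) = sum of squares of all entries
= (-2)^2 + (-1)^2 + 2^2 + (-6)^2
= 4 + 1 + 4 + 36
= 45

45


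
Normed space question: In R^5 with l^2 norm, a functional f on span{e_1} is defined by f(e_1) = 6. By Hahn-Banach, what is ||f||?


The norm of f is given by ||f|| = sup_{||x||=1} |f(x)|.
On span{e_1}, ||e_1|| = 1, so ||f|| = |f(e_1)| / ||e_1||
= |6| / 1 = 6.0000

6.0000


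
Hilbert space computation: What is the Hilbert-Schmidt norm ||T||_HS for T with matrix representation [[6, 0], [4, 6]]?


The Hilbert-Schmidt norm is sqrt(sum of squares of all entries).
Sum of squares = 6^2 + 0^2 + 4^2 + 6^2
= 36 + 0 + 16 + 36 = 88
||T||_HS = sqrt(88) = 9.3808

9.3808


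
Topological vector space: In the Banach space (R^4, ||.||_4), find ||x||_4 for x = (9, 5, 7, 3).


The l^4 norm = (sum |x_i|^4)^(1/4)
Sum of 4th powers = 6561 + 625 + 2401 + 81 = 9668
||x||_4 = (9668)^(1/4) = 9.9159

9.9159


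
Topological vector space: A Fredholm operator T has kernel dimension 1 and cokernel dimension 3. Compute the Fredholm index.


The Fredholm index is defined as ind(T) = dim(ker T) - dim(coker T)
= 1 - 3
= -2

-2


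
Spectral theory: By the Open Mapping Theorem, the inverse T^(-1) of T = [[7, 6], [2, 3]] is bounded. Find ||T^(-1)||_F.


det(T) = 7*3 - 6*2 = 9
T^(-1) = (1/9) * [[3, -6], [-2, 7]] = [[0.3333, -0.6667], [-0.2222, 0.7778]]
||T^(-1)||_F^2 = 0.3333^2 + (-0.6667)^2 + (-0.2222)^2 + 0.7778^2 = 1.2099
||T^(-1)||_F = sqrt(1.2099) = 1.0999

1.0999


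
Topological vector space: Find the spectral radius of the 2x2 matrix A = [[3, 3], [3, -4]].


For a 2x2 matrix, eigenvalues satisfy lambda^2 - (trace)*lambda + det = 0
trace = 3 + -4 = -1
det = 3*-4 - 3*3 = -21
discriminant = (-1)^2 - 4*(-21) = 85
spectral radius = max |eigenvalue| = 5.1098

5.1098


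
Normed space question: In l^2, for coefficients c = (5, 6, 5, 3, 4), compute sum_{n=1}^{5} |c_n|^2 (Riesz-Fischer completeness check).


sum |c_n|^2 = 5^2 + 6^2 + 5^2 + 3^2 + 4^2
= 25 + 36 + 25 + 9 + 16
= 111

111


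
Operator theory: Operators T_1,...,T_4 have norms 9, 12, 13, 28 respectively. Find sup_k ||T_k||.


By the Uniform Boundedness Principle, the supremum of norms is finite.
sup_k ||T_k|| = max(9, 12, 13, 28) = 28

28


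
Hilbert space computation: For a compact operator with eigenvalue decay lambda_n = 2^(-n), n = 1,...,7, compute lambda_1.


The eigenvalue formula gives lambda_1 = 1/2^1
= 1/2
= 0.5000

0.5000


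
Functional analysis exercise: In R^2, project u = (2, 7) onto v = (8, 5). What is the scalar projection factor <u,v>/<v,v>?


Computing <u,v> = 2*8 + 7*5 = 51
Computing <v,v> = 8^2 + 5^2 = 89
Projection coefficient = 51/89 = 0.5730

0.5730


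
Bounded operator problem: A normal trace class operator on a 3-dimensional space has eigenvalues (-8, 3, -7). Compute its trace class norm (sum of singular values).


For a normal operator, singular values equal |eigenvalues|.
Trace norm = sum |lambda_i| = 8 + 3 + 7
= 18

18


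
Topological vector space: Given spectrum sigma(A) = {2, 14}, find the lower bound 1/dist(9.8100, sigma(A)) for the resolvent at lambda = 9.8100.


dist(9.8100, {2, 14}) = min(|9.8100 - 2|, |9.8100 - 14|)
= min(7.8100, 4.1900) = 4.1900
Resolvent bound = 1/4.1900 = 0.2387

0.2387


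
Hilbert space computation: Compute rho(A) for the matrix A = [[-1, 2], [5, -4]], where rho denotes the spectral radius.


For a 2x2 matrix, eigenvalues satisfy lambda^2 - (trace)*lambda + det = 0
trace = -1 + -4 = -5
det = -1*-4 - 2*5 = -6
discriminant = (-5)^2 - 4*(-6) = 49
spectral radius = max |eigenvalue| = 6.0000

6.0000


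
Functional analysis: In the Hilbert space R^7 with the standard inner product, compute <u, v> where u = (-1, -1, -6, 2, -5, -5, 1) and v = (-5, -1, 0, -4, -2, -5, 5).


Computing the standard inner product <u, v> = sum u_i * v_i
= -1*-5 + -1*-1 + -6*0 + 2*-4 + -5*-2 + -5*-5 + 1*5
= 5 + 1 + 0 + -8 + 10 + 25 + 5
= 38

38


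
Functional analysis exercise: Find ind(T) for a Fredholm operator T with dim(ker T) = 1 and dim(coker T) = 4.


The Fredholm index is defined as ind(T) = dim(ker T) - dim(coker T)
= 1 - 4
= -3

-3


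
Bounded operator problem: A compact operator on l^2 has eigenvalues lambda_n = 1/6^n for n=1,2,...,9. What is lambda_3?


The eigenvalue formula gives lambda_3 = 1/6^3
= 1/216
= 0.0046

0.0046


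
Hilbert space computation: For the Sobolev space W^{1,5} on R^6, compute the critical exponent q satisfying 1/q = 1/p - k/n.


Using the Sobolev embedding formula: 1/q = 1/p - k/n
1/q = 1/5 - 1/6 = 1/30
q = 1/(1/30) = 30

30.0000


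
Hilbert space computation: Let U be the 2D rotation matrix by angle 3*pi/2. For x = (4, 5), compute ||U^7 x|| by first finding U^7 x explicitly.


U is a rotation by theta = 3*pi/2
U^7 = rotation by 7*theta = 21*pi/2 = 1*pi/2 (mod 2*pi)
cos(1*pi/2) = 0.0000, sin(1*pi/2) = 1.0000
U^7 x = (0.0000 * 4 - 1.0000 * 5, 1.0000 * 4 + 0.0000 * 5)
= (-5.0000, 4.0000)
||U^7 x|| = sqrt((-5.0000)^2 + 4.0000^2) = sqrt(41.0000) = 6.4031

6.4031


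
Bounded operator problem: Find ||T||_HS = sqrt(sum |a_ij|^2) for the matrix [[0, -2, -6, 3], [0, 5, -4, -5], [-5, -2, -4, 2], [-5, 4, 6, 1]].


The Hilbert-Schmidt norm is sqrt(sum of squares of all entries).
Sum of squares = 0^2 + (-2)^2 + (-6)^2 + 3^2 + 0^2 + 5^2 + (-4)^2 + (-5)^2 + (-5)^2 + (-2)^2 + (-4)^2 + 2^2 + (-5)^2 + 4^2 + 6^2 + 1^2
= 0 + 4 + 36 + 9 + 0 + 25 + 16 + 25 + 25 + 4 + 16 + 4 + 25 + 16 + 36 + 1 = 242
||T||_HS = sqrt(242) = 15.5563

15.5563


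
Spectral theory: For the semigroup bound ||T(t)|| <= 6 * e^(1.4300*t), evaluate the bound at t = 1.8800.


||T(1.8800)|| <= 6 * exp(1.4300 * 1.8800)
= 6 * exp(2.6884)
= 6 * 14.7081
= 88.2487

88.2487


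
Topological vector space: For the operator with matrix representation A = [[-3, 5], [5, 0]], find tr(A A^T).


trace(A * A^T) = sum of squares of all entries
= (-3)^2 + 5^2 + 5^2 + 0^2
= 9 + 25 + 25 + 0
= 59

59


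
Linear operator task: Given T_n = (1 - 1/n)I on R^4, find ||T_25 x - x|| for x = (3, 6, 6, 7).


T_25 x - x = (1 - 1/25)x - x = -x/25
||x|| = sqrt(130) = 11.4018
||T_25 x - x|| = ||x||/25 = 11.4018/25 = 0.4561

0.4561


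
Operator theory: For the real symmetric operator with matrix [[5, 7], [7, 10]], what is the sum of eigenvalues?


For a self-adjoint (symmetric) matrix, the eigenvalues are real.
The sum of eigenvalues equals the trace of the matrix.
trace = 5 + 10 = 15

15


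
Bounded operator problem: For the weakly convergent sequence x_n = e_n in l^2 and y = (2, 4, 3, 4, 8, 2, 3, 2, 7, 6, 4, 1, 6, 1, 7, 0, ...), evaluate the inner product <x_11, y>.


x_11 = e_11 is the standard basis vector with 1 in position 11.
<x_11, y> = y_11 = 4
As n -> infinity, <x_n, y> -> 0, confirming weak convergence of (x_n) to 0.

4


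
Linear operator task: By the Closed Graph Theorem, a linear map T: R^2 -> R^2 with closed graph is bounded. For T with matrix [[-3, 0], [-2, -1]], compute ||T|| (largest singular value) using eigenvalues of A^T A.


A^T A = [[13, 2], [2, 1]]
trace(A^T A) = 14, det(A^T A) = 9
discriminant = 14^2 - 4*9 = 160
Largest eigenvalue of A^T A = (trace + sqrt(disc))/2 = 13.3246
||T|| = sqrt(13.3246) = 3.6503

3.6503


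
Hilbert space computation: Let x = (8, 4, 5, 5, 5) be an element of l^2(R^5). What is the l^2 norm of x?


The l^2 norm = (sum |x_i|^2)^(1/2)
Sum of 2th powers = 64 + 16 + 25 + 25 + 25 = 155
||x||_2 = (155)^(1/2) = 12.4499

12.4499


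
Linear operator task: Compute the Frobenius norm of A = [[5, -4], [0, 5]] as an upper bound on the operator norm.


||A||_F^2 = sum a_ij^2
= 5^2 + (-4)^2 + 0^2 + 5^2
= 25 + 16 + 0 + 25 = 66
||A||_F = sqrt(66) = 8.1240

8.1240


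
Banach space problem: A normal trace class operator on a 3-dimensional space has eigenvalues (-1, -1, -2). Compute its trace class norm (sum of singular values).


For a normal operator, singular values equal |eigenvalues|.
Trace norm = sum |lambda_i| = 1 + 1 + 2
= 4

4


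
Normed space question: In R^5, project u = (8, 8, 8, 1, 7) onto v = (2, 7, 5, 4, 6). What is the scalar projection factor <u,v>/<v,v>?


Computing <u,v> = 8*2 + 8*7 + 8*5 + 1*4 + 7*6 = 158
Computing <v,v> = 2^2 + 7^2 + 5^2 + 4^2 + 6^2 = 130
Projection coefficient = 158/130 = 1.2154

1.2154


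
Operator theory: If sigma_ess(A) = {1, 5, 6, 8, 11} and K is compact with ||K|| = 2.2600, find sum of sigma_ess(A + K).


By Weyl's theorem, the essential spectrum is invariant under compact perturbations.
sigma_ess(A + K) = sigma_ess(A) = {1, 5, 6, 8, 11}
Sum = 1 + 5 + 6 + 8 + 11 = 31

31


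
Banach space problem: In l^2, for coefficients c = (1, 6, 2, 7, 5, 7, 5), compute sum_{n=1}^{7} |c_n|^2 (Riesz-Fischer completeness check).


sum |c_n|^2 = 1^2 + 6^2 + 2^2 + 7^2 + 5^2 + 7^2 + 5^2
= 1 + 36 + 4 + 49 + 25 + 49 + 25
= 189

189


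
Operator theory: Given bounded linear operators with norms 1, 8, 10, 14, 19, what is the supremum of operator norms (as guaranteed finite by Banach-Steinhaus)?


By the Uniform Boundedness Principle, the supremum of norms is finite.
sup_k ||T_k|| = max(1, 8, 10, 14, 19) = 19

19


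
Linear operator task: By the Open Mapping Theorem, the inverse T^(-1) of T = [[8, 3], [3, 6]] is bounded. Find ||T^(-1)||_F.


det(T) = 8*6 - 3*3 = 39
T^(-1) = (1/39) * [[6, -3], [-3, 8]] = [[0.1538, -0.0769], [-0.0769, 0.2051]]
||T^(-1)||_F^2 = 0.1538^2 + (-0.0769)^2 + (-0.0769)^2 + 0.2051^2 = 0.0776
||T^(-1)||_F = sqrt(0.0776) = 0.2785

0.2785


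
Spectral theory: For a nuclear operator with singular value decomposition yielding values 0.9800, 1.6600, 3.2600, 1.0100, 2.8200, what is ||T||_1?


The nuclear norm is the sum of all singular values.
||T||_1 = 0.9800 + 1.6600 + 3.2600 + 1.0100 + 2.8200
= 9.7300

9.7300


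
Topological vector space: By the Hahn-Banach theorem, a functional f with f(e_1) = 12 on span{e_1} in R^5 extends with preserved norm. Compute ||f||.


The norm of f is given by ||f|| = sup_{||x||=1} |f(x)|.
On span{e_1}, ||e_1|| = 1, so ||f|| = |f(e_1)| / ||e_1||
= |12| / 1 = 12.0000

12.0000


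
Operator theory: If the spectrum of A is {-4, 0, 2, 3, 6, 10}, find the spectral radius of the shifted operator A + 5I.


Spectrum of A + 5I = {1, 5, 7, 8, 11, 15}
Spectral radius = max |lambda| over the shifted spectrum
= max(1, 5, 7, 8, 11, 15) = 15

15


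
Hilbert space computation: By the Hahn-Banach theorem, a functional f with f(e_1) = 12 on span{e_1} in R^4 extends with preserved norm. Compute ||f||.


The norm of f is given by ||f|| = sup_{||x||=1} |f(x)|.
On span{e_1}, ||e_1|| = 1, so ||f|| = |f(e_1)| / ||e_1||
= |12| / 1 = 12.0000

12.0000


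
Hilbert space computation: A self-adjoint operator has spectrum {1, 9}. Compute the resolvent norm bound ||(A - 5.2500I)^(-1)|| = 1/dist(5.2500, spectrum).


dist(5.2500, {1, 9}) = min(|5.2500 - 1|, |5.2500 - 9|)
= min(4.2500, 3.7500) = 3.7500
Resolvent bound = 1/3.7500 = 0.2667

0.2667


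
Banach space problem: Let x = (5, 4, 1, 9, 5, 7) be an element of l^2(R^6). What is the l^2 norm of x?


The l^2 norm = (sum |x_i|^2)^(1/2)
Sum of 2th powers = 25 + 16 + 1 + 81 + 25 + 49 = 197
||x||_2 = (197)^(1/2) = 14.0357

14.0357


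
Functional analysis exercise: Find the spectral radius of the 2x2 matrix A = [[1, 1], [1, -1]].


For a 2x2 matrix, eigenvalues satisfy lambda^2 - (trace)*lambda + det = 0
trace = 1 + -1 = 0
det = 1*-1 - 1*1 = -2
discriminant = 0^2 - 4*(-2) = 8
spectral radius = max |eigenvalue| = 1.4142

1.4142


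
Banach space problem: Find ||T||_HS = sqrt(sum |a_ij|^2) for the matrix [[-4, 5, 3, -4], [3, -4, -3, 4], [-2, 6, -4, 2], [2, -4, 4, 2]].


The Hilbert-Schmidt norm is sqrt(sum of squares of all entries).
Sum of squares = (-4)^2 + 5^2 + 3^2 + (-4)^2 + 3^2 + (-4)^2 + (-3)^2 + 4^2 + (-2)^2 + 6^2 + (-4)^2 + 2^2 + 2^2 + (-4)^2 + 4^2 + 2^2
= 16 + 25 + 9 + 16 + 9 + 16 + 9 + 16 + 4 + 36 + 16 + 4 + 4 + 16 + 16 + 4 = 216
||T||_HS = sqrt(216) = 14.6969

14.6969


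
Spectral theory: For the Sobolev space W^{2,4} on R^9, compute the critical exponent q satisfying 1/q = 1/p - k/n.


Using the Sobolev embedding formula: 1/q = 1/p - k/n
1/q = 1/4 - 2/9 = 1/36
q = 1/(1/36) = 36

36.0000


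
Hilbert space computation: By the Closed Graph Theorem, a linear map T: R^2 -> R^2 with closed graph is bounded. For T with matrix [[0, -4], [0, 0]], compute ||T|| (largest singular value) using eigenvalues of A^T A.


A^T A = [[0, 0], [0, 16]]
trace(A^T A) = 16, det(A^T A) = 0
discriminant = 16^2 - 4*0 = 256
Largest eigenvalue of A^T A = (trace + sqrt(disc))/2 = 16.0000
||T|| = sqrt(16.0000) = 4.0000

4.0000


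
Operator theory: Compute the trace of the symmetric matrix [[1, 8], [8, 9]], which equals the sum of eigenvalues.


For a self-adjoint (symmetric) matrix, the eigenvalues are real.
The sum of eigenvalues equals the trace of the matrix.
trace = 1 + 9 = 10

10


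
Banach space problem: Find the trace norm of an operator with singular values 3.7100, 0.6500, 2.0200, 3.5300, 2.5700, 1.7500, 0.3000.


The nuclear norm is the sum of all singular values.
||T||_1 = 3.7100 + 0.6500 + 2.0200 + 3.5300 + 2.5700 + 1.7500 + 0.3000
= 14.5300

14.5300


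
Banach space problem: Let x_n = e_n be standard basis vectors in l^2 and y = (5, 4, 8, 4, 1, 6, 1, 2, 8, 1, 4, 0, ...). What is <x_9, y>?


x_9 = e_9 is the standard basis vector with 1 in position 9.
<x_9, y> = y_9 = 8
As n -> infinity, <x_n, y> -> 0, confirming weak convergence of (x_n) to 0.

8


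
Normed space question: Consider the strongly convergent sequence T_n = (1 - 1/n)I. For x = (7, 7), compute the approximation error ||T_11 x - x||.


T_11 x - x = (1 - 1/11)x - x = -x/11
||x|| = sqrt(98) = 9.8995
||T_11 x - x|| = ||x||/11 = 9.8995/11 = 0.9000

0.9000


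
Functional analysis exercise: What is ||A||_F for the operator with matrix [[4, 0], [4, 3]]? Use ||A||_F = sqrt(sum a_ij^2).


||A||_F^2 = sum a_ij^2
= 4^2 + 0^2 + 4^2 + 3^2
= 16 + 0 + 16 + 9 = 41
||A||_F = sqrt(41) = 6.4031

6.4031


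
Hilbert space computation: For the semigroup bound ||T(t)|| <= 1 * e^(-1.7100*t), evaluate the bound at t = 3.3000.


||T(3.3000)|| <= 1 * exp(-1.7100 * 3.3000)
= 1 * exp(-5.6430)
= 1 * 0.0035
= 0.0035

0.0035


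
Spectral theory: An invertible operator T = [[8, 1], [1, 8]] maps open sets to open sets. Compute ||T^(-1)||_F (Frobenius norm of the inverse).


det(T) = 8*8 - 1*1 = 63
T^(-1) = (1/63) * [[8, -1], [-1, 8]] = [[0.1270, -0.0159], [-0.0159, 0.1270]]
||T^(-1)||_F^2 = 0.1270^2 + (-0.0159)^2 + (-0.0159)^2 + 0.1270^2 = 0.0328
||T^(-1)||_F = sqrt(0.0328) = 0.1810

0.1810


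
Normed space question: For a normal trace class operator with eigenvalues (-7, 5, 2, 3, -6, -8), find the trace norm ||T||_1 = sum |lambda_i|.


For a normal operator, singular values equal |eigenvalues|.
Trace norm = sum |lambda_i| = 7 + 5 + 2 + 3 + 6 + 8
= 31

31


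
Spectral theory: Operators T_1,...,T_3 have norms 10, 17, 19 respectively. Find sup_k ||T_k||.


By the Uniform Boundedness Principle, the supremum of norms is finite.
sup_k ||T_k|| = max(10, 17, 19) = 19

19


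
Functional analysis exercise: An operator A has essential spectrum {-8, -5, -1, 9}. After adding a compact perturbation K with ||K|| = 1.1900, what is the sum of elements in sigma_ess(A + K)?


By Weyl's theorem, the essential spectrum is invariant under compact perturbations.
sigma_ess(A + K) = sigma_ess(A) = {-8, -5, -1, 9}
Sum = -8 + -5 + -1 + 9 = -5

-5


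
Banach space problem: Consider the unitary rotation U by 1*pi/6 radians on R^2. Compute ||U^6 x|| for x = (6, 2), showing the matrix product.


U is a rotation by theta = 1*pi/6
U^6 = rotation by 6*theta = 6*pi/6
cos(6*pi/6) = -1.0000, sin(6*pi/6) = 0.0000
U^6 x = (-1.0000 * 6 - 0.0000 * 2, 0.0000 * 6 + -1.0000 * 2)
= (-6.0000, -2.0000)
||U^6 x|| = sqrt((-6.0000)^2 + (-2.0000)^2) = sqrt(40.0000) = 6.3246

6.3246


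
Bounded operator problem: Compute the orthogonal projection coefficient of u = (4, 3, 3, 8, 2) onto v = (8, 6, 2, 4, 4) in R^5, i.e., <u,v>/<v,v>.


Computing <u,v> = 4*8 + 3*6 + 3*2 + 8*4 + 2*4 = 96
Computing <v,v> = 8^2 + 6^2 + 2^2 + 4^2 + 4^2 = 136
Projection coefficient = 96/136 = 0.7059

0.7059


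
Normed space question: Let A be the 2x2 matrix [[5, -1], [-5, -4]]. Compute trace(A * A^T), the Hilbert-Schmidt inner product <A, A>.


trace(A * A^T) = sum of squares of all entries
= 5^2 + (-1)^2 + (-5)^2 + (-4)^2
= 25 + 1 + 25 + 16
= 67

67


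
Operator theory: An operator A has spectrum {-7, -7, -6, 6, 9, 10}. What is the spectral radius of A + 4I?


Spectrum of A + 4I = {-3, -3, -2, 10, 13, 14}
Spectral radius = max |lambda| over the shifted spectrum
= max(3, 3, 2, 10, 13, 14) = 14

14


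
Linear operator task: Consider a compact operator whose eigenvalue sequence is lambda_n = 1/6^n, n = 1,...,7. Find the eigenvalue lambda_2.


The eigenvalue formula gives lambda_2 = 1/6^2
= 1/36
= 0.0278

0.0278


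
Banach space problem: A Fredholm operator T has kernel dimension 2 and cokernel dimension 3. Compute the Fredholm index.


The Fredholm index is defined as ind(T) = dim(ker T) - dim(coker T)
= 2 - 3
= -1

-1


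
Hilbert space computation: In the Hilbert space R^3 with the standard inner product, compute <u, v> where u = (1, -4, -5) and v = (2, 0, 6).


Computing the standard inner product <u, v> = sum u_i * v_i
= 1*2 + -4*0 + -5*6
= 2 + 0 + -30
= -28

-28


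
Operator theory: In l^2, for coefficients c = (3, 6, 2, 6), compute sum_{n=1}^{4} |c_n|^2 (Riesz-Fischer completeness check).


sum |c_n|^2 = 3^2 + 6^2 + 2^2 + 6^2
= 9 + 36 + 4 + 36
= 85

85


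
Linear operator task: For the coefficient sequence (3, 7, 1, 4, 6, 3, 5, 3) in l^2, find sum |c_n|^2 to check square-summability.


sum |c_n|^2 = 3^2 + 7^2 + 1^2 + 4^2 + 6^2 + 3^2 + 5^2 + 3^2
= 9 + 49 + 1 + 16 + 36 + 9 + 25 + 9
= 154

154


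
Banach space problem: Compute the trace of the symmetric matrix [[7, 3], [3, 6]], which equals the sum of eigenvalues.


For a self-adjoint (symmetric) matrix, the eigenvalues are real.
The sum of eigenvalues equals the trace of the matrix.
trace = 7 + 6 = 13

13


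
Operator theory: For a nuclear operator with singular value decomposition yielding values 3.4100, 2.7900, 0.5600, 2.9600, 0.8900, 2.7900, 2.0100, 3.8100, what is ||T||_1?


The nuclear norm is the sum of all singular values.
||T||_1 = 3.4100 + 2.7900 + 0.5600 + 2.9600 + 0.8900 + 2.7900 + 2.0100 + 3.8100
= 19.2200

19.2200


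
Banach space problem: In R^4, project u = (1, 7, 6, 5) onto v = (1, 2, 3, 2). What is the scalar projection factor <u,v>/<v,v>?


Computing <u,v> = 1*1 + 7*2 + 6*3 + 5*2 = 43
Computing <v,v> = 1^2 + 2^2 + 3^2 + 2^2 = 18
Projection coefficient = 43/18 = 2.3889

2.3889


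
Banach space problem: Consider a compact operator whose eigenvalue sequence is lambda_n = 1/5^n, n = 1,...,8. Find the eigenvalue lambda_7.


The eigenvalue formula gives lambda_7 = 1/5^7
= 1/78125
= 1.2800e-05

1.2800e-05


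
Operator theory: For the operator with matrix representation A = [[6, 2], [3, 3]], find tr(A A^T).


trace(A * A^T) = sum of squares of all entries
= 6^2 + 2^2 + 3^2 + 3^2
= 36 + 4 + 9 + 9
= 58

58


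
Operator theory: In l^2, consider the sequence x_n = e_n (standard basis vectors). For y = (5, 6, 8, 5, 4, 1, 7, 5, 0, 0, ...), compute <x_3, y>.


x_3 = e_3 is the standard basis vector with 1 in position 3.
<x_3, y> = y_3 = 8
As n -> infinity, <x_n, y> -> 0, confirming weak convergence of (x_n) to 0.

8


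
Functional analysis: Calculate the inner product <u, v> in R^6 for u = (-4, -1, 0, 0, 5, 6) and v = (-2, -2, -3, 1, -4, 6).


Computing the standard inner product <u, v> = sum u_i * v_i
= -4*-2 + -1*-2 + 0*-3 + 0*1 + 5*-4 + 6*6
= 8 + 2 + 0 + 0 + -20 + 36
= 26

26


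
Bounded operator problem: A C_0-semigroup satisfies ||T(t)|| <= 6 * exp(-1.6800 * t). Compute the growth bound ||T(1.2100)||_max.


||T(1.2100)|| <= 6 * exp(-1.6800 * 1.2100)
= 6 * exp(-2.0328)
= 6 * 0.1310
= 0.7858

0.7858


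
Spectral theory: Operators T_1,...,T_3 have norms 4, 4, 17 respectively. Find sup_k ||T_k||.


By the Uniform Boundedness Principle, the supremum of norms is finite.
sup_k ||T_k|| = max(4, 4, 17) = 17

17


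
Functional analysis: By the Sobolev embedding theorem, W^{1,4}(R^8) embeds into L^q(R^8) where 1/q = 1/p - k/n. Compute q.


Using the Sobolev embedding formula: 1/q = 1/p - k/n
1/q = 1/4 - 1/8 = 1/8
q = 1/(1/8) = 8

8.0000


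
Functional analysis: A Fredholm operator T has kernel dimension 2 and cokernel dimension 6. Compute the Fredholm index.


The Fredholm index is defined as ind(T) = dim(ker T) - dim(coker T)
= 2 - 6
= -4

-4


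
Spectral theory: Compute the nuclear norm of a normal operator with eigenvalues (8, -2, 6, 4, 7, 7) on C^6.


For a normal operator, singular values equal |eigenvalues|.
Trace norm = sum |lambda_i| = 8 + 2 + 6 + 4 + 7 + 7
= 34

34


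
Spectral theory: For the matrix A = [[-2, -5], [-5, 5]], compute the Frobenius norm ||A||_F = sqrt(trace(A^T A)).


||A||_F^2 = sum a_ij^2
= (-2)^2 + (-5)^2 + (-5)^2 + 5^2
= 4 + 25 + 25 + 25 = 79
||A||_F = sqrt(79) = 8.8882

8.8882


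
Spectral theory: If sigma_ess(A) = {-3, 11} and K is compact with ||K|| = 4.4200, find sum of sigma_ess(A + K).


By Weyl's theorem, the essential spectrum is invariant under compact perturbations.
sigma_ess(A + K) = sigma_ess(A) = {-3, 11}
Sum = -3 + 11 = 8

8


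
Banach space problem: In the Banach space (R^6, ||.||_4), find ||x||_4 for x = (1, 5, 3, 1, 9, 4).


The l^4 norm = (sum |x_i|^4)^(1/4)
Sum of 4th powers = 1 + 625 + 81 + 1 + 6561 + 256 = 7525
||x||_4 = (7525)^(1/4) = 9.3138

9.3138


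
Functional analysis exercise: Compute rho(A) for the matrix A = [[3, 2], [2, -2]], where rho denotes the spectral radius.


For a 2x2 matrix, eigenvalues satisfy lambda^2 - (trace)*lambda + det = 0
trace = 3 + -2 = 1
det = 3*-2 - 2*2 = -10
discriminant = 1^2 - 4*(-10) = 41
spectral radius = max |eigenvalue| = 3.7016

3.7016


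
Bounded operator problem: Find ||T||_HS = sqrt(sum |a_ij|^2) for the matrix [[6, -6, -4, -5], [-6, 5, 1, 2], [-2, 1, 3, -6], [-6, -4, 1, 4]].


The Hilbert-Schmidt norm is sqrt(sum of squares of all entries).
Sum of squares = 6^2 + (-6)^2 + (-4)^2 + (-5)^2 + (-6)^2 + 5^2 + 1^2 + 2^2 + (-2)^2 + 1^2 + 3^2 + (-6)^2 + (-6)^2 + (-4)^2 + 1^2 + 4^2
= 36 + 36 + 16 + 25 + 36 + 25 + 1 + 4 + 4 + 1 + 9 + 36 + 36 + 16 + 1 + 16 = 298
||T||_HS = sqrt(298) = 17.2627

17.2627


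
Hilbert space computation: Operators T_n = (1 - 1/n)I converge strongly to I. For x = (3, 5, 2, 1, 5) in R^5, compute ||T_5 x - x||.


T_5 x - x = (1 - 1/5)x - x = -x/5
||x|| = sqrt(64) = 8.0000
||T_5 x - x|| = ||x||/5 = 8.0000/5 = 1.6000

1.6000


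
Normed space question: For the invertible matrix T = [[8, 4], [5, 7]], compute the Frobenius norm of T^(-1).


det(T) = 8*7 - 4*5 = 36
T^(-1) = (1/36) * [[7, -4], [-5, 8]] = [[0.1944, -0.1111], [-0.1389, 0.2222]]
||T^(-1)||_F^2 = 0.1944^2 + (-0.1111)^2 + (-0.1389)^2 + 0.2222^2 = 0.1188
||T^(-1)||_F = sqrt(0.1188) = 0.3447

0.3447


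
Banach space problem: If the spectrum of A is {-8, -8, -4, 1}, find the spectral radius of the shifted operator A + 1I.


Spectrum of A + 1I = {-7, -7, -3, 2}
Spectral radius = max |lambda| over the shifted spectrum
= max(7, 7, 3, 2) = 7

7


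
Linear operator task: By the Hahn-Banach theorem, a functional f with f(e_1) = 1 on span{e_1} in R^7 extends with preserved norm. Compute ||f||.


The norm of f is given by ||f|| = sup_{||x||=1} |f(x)|.
On span{e_1}, ||e_1|| = 1, so ||f|| = |f(e_1)| / ||e_1||
= |1| / 1 = 1.0000

1.0000


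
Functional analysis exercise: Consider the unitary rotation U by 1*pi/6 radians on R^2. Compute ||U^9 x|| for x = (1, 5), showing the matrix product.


U is a rotation by theta = 1*pi/6
U^9 = rotation by 9*theta = 9*pi/6
cos(9*pi/6) = 0.0000, sin(9*pi/6) = -1.0000
U^9 x = (0.0000 * 1 - -1.0000 * 5, -1.0000 * 1 + 0.0000 * 5)
= (5.0000, -1.0000)
||U^9 x|| = sqrt(5.0000^2 + (-1.0000)^2) = sqrt(26.0000) = 5.0990

5.0990


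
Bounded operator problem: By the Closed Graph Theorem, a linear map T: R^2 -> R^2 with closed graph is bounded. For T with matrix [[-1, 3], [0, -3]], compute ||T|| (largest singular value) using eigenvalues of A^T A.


A^T A = [[1, -3], [-3, 18]]
trace(A^T A) = 19, det(A^T A) = 9
discriminant = 19^2 - 4*9 = 325
Largest eigenvalue of A^T A = (trace + sqrt(disc))/2 = 18.5139
||T|| = sqrt(18.5139) = 4.3028

4.3028


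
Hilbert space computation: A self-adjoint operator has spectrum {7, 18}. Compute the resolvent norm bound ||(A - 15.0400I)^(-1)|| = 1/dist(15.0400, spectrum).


dist(15.0400, {7, 18}) = min(|15.0400 - 7|, |15.0400 - 18|)
= min(8.0400, 2.9600) = 2.9600
Resolvent bound = 1/2.9600 = 0.3378

0.3378


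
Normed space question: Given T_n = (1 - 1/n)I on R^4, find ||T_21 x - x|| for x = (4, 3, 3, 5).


T_21 x - x = (1 - 1/21)x - x = -x/21
||x|| = sqrt(59) = 7.6811
||T_21 x - x|| = ||x||/21 = 7.6811/21 = 0.3658

0.3658


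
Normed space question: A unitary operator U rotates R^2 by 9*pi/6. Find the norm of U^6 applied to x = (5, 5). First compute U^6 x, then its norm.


U is a rotation by theta = 9*pi/6
U^6 = rotation by 6*theta = 54*pi/6 = 6*pi/6 (mod 2*pi)
cos(6*pi/6) = -1.0000, sin(6*pi/6) = 0.0000
U^6 x = (-1.0000 * 5 - 0.0000 * 5, 0.0000 * 5 + -1.0000 * 5)
= (-5.0000, -5.0000)
||U^6 x|| = sqrt((-5.0000)^2 + (-5.0000)^2) = sqrt(50.0000) = 7.0711

7.0711


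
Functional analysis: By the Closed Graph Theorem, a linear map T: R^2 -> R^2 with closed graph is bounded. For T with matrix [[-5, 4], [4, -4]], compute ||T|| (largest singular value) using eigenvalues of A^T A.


A^T A = [[41, -36], [-36, 32]]
trace(A^T A) = 73, det(A^T A) = 16
discriminant = 73^2 - 4*16 = 5265
Largest eigenvalue of A^T A = (trace + sqrt(disc))/2 = 72.7802
||T|| = sqrt(72.7802) = 8.5311

8.5311


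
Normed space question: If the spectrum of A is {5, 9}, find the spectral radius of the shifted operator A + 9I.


Spectrum of A + 9I = {14, 18}
Spectral radius = max |lambda| over the shifted spectrum
= max(14, 18) = 18

18


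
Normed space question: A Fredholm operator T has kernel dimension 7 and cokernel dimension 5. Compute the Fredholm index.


The Fredholm index is defined as ind(T) = dim(ker T) - dim(coker T)
= 7 - 5
= 2

2


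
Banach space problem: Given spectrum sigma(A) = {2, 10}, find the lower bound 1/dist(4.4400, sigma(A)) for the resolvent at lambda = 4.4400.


dist(4.4400, {2, 10}) = min(|4.4400 - 2|, |4.4400 - 10|)
= min(2.4400, 5.5600) = 2.4400
Resolvent bound = 1/2.4400 = 0.4098

0.4098


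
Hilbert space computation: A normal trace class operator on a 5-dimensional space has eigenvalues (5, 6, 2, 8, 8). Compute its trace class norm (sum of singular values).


For a normal operator, singular values equal |eigenvalues|.
Trace norm = sum |lambda_i| = 5 + 6 + 2 + 8 + 8
= 29

29


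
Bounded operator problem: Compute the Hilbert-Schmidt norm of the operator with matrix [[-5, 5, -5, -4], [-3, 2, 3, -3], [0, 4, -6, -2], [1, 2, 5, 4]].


The Hilbert-Schmidt norm is sqrt(sum of squares of all entries).
Sum of squares = (-5)^2 + 5^2 + (-5)^2 + (-4)^2 + (-3)^2 + 2^2 + 3^2 + (-3)^2 + 0^2 + 4^2 + (-6)^2 + (-2)^2 + 1^2 + 2^2 + 5^2 + 4^2
= 25 + 25 + 25 + 16 + 9 + 4 + 9 + 9 + 0 + 16 + 36 + 4 + 1 + 4 + 25 + 16 = 224
||T||_HS = sqrt(224) = 14.9666

14.9666


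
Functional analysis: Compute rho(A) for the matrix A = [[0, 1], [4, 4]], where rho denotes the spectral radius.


For a 2x2 matrix, eigenvalues satisfy lambda^2 - (trace)*lambda + det = 0
trace = 0 + 4 = 4
det = 0*4 - 1*4 = -4
discriminant = 4^2 - 4*(-4) = 32
spectral radius = max |eigenvalue| = 4.8284

4.8284


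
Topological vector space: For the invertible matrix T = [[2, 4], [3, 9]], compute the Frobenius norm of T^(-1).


det(T) = 2*9 - 4*3 = 6
T^(-1) = (1/6) * [[9, -4], [-3, 2]] = [[1.5000, -0.6667], [-0.5000, 0.3333]]
||T^(-1)||_F^2 = 1.5000^2 + (-0.6667)^2 + (-0.5000)^2 + 0.3333^2 = 3.0556
||T^(-1)||_F = sqrt(3.0556) = 1.7480

1.7480


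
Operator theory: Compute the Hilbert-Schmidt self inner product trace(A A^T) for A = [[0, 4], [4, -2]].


trace(A * A^T) = sum of squares of all entries
= 0^2 + 4^2 + 4^2 + (-2)^2
= 0 + 16 + 16 + 4
= 36

36


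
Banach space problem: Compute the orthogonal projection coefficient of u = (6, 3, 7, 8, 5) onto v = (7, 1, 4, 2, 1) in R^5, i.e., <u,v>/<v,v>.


Computing <u,v> = 6*7 + 3*1 + 7*4 + 8*2 + 5*1 = 94
Computing <v,v> = 7^2 + 1^2 + 4^2 + 2^2 + 1^2 = 71
Projection coefficient = 94/71 = 1.3239

1.3239


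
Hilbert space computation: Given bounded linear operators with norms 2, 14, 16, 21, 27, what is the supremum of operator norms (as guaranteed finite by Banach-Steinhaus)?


By the Uniform Boundedness Principle, the supremum of norms is finite.
sup_k ||T_k|| = max(2, 14, 16, 21, 27) = 27

27


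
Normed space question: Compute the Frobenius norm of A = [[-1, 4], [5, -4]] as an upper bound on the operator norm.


||A||_F^2 = sum a_ij^2
= (-1)^2 + 4^2 + 5^2 + (-4)^2
= 1 + 16 + 25 + 16 = 58
||A||_F = sqrt(58) = 7.6158

7.6158


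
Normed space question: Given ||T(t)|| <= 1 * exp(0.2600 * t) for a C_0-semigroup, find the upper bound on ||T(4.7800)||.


||T(4.7800)|| <= 1 * exp(0.2600 * 4.7800)
= 1 * exp(1.2428)
= 1 * 3.4653
= 3.4653

3.4653


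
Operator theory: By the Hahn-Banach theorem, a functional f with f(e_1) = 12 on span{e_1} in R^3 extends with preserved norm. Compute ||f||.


The norm of f is given by ||f|| = sup_{||x||=1} |f(x)|.
On span{e_1}, ||e_1|| = 1, so ||f|| = |f(e_1)| / ||e_1||
= |12| / 1 = 12.0000

12.0000


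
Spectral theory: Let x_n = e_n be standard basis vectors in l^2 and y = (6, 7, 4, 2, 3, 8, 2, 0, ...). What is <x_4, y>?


x_4 = e_4 is the standard basis vector with 1 in position 4.
<x_4, y> = y_4 = 2
As n -> infinity, <x_n, y> -> 0, confirming weak convergence of (x_n) to 0.

2


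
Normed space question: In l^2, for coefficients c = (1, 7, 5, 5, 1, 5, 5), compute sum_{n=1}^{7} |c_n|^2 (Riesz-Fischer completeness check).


sum |c_n|^2 = 1^2 + 7^2 + 5^2 + 5^2 + 1^2 + 5^2 + 5^2
= 1 + 49 + 25 + 25 + 1 + 25 + 25
= 151

151


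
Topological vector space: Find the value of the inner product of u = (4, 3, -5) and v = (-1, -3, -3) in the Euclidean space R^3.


Computing the standard inner product <u, v> = sum u_i * v_i
= 4*-1 + 3*-3 + -5*-3
= -4 + -9 + 15
= 2

2


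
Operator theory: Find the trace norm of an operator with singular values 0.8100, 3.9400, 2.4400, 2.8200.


The nuclear norm is the sum of all singular values.
||T||_1 = 0.8100 + 3.9400 + 2.4400 + 2.8200
= 10.0100

10.0100


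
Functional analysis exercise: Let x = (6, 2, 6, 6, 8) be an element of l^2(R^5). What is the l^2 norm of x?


The l^2 norm = (sum |x_i|^2)^(1/2)
Sum of 2th powers = 36 + 4 + 36 + 36 + 64 = 176
||x||_2 = (176)^(1/2) = 13.2665

13.2665


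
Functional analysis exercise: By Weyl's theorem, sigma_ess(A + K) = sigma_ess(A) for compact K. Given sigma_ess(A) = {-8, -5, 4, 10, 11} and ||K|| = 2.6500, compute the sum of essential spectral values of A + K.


By Weyl's theorem, the essential spectrum is invariant under compact perturbations.
sigma_ess(A + K) = sigma_ess(A) = {-8, -5, 4, 10, 11}
Sum = -8 + -5 + 4 + 10 + 11 = 12

12


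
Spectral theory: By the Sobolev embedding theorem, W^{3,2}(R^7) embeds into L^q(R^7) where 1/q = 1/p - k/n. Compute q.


Using the Sobolev embedding formula: 1/q = 1/p - k/n
1/q = 1/2 - 3/7 = 1/14
q = 1/(1/14) = 14

14.0000


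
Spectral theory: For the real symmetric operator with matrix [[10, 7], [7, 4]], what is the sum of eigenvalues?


For a self-adjoint (symmetric) matrix, the eigenvalues are real.
The sum of eigenvalues equals the trace of the matrix.
trace = 10 + 4 = 14

14


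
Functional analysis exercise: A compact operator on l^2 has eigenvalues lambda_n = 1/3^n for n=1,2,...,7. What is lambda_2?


The eigenvalue formula gives lambda_2 = 1/3^2
= 1/9
= 0.1111

0.1111


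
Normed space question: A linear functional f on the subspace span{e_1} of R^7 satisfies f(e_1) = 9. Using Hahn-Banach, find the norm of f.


The norm of f is given by ||f|| = sup_{||x||=1} |f(x)|.
On span{e_1}, ||e_1|| = 1, so ||f|| = |f(e_1)| / ||e_1||
= |9| / 1 = 9.0000

9.0000


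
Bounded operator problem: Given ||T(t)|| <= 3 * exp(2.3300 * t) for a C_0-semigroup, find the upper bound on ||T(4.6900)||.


||T(4.6900)|| <= 3 * exp(2.3300 * 4.6900)
= 3 * exp(10.9277)
= 3 * 55698.0268
= 167094.0804

167094.0804


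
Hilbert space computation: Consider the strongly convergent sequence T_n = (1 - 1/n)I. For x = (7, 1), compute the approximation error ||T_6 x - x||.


T_6 x - x = (1 - 1/6)x - x = -x/6
||x|| = sqrt(50) = 7.0711
||T_6 x - x|| = ||x||/6 = 7.0711/6 = 1.1785

1.1785


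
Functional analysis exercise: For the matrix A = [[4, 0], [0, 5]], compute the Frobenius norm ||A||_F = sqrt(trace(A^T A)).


||A||_F^2 = sum a_ij^2
= 4^2 + 0^2 + 0^2 + 5^2
= 16 + 0 + 0 + 25 = 41
||A||_F = sqrt(41) = 6.4031

6.4031


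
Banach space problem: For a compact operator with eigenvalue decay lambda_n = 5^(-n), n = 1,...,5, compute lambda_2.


The eigenvalue formula gives lambda_2 = 1/5^2
= 1/25
= 0.0400

0.0400


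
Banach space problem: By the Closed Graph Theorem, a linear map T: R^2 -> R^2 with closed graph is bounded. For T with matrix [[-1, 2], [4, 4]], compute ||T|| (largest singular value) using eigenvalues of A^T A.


A^T A = [[17, 14], [14, 20]]
trace(A^T A) = 37, det(A^T A) = 144
discriminant = 37^2 - 4*144 = 793
Largest eigenvalue of A^T A = (trace + sqrt(disc))/2 = 32.5801
||T|| = sqrt(32.5801) = 5.7079

5.7079


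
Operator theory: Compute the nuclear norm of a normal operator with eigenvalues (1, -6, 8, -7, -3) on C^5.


For a normal operator, singular values equal |eigenvalues|.
Trace norm = sum |lambda_i| = 1 + 6 + 8 + 7 + 3
= 25

25


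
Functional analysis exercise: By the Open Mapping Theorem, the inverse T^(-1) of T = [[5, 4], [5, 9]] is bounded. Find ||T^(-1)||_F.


det(T) = 5*9 - 4*5 = 25
T^(-1) = (1/25) * [[9, -4], [-5, 5]] = [[0.3600, -0.1600], [-0.2000, 0.2000]]
||T^(-1)||_F^2 = 0.3600^2 + (-0.1600)^2 + (-0.2000)^2 + 0.2000^2 = 0.2352
||T^(-1)||_F = sqrt(0.2352) = 0.4850

0.4850


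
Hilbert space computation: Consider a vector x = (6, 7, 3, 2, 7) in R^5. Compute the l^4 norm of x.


The l^4 norm = (sum |x_i|^4)^(1/4)
Sum of 4th powers = 1296 + 2401 + 81 + 16 + 2401 = 6195
||x||_4 = (6195)^(1/4) = 8.8718

8.8718


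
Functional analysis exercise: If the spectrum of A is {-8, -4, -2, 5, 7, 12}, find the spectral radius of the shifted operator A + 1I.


Spectrum of A + 1I = {-7, -3, -1, 6, 8, 13}
Spectral radius = max |lambda| over the shifted spectrum
= max(7, 3, 1, 6, 8, 13) = 13

13


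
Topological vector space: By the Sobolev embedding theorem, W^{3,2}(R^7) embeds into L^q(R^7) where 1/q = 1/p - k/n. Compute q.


Using the Sobolev embedding formula: 1/q = 1/p - k/n
1/q = 1/2 - 3/7 = 1/14
q = 1/(1/14) = 14

14.0000


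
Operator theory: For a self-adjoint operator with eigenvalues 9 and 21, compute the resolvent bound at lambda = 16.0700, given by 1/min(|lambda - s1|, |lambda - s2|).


dist(16.0700, {9, 21}) = min(|16.0700 - 9|, |16.0700 - 21|)
= min(7.0700, 4.9300) = 4.9300
Resolvent bound = 1/4.9300 = 0.2028

0.2028


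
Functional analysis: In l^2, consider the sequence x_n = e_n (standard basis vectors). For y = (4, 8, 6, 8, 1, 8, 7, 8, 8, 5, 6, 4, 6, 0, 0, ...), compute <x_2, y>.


x_2 = e_2 is the standard basis vector with 1 in position 2.
<x_2, y> = y_2 = 8
As n -> infinity, <x_n, y> -> 0, confirming weak convergence of (x_n) to 0.

8


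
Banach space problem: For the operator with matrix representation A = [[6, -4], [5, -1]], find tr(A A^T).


trace(A * A^T) = sum of squares of all entries
= 6^2 + (-4)^2 + 5^2 + (-1)^2
= 36 + 16 + 25 + 1
= 78

78


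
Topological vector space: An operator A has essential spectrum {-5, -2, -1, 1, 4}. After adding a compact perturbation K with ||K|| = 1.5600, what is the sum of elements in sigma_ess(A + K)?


By Weyl's theorem, the essential spectrum is invariant under compact perturbations.
sigma_ess(A + K) = sigma_ess(A) = {-5, -2, -1, 1, 4}
Sum = -5 + -2 + -1 + 1 + 4 = -3

-3


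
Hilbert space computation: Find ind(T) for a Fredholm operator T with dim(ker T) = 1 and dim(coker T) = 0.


The Fredholm index is defined as ind(T) = dim(ker T) - dim(coker T)
= 1 - 0
= 1

1


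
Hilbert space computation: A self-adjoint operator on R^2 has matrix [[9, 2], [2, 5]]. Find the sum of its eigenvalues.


For a self-adjoint (symmetric) matrix, the eigenvalues are real.
The sum of eigenvalues equals the trace of the matrix.
trace = 9 + 5 = 14

14


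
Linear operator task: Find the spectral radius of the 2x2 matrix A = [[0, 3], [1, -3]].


For a 2x2 matrix, eigenvalues satisfy lambda^2 - (trace)*lambda + det = 0
trace = 0 + -3 = -3
det = 0*-3 - 3*1 = -3
discriminant = (-3)^2 - 4*(-3) = 21
spectral radius = max |eigenvalue| = 3.7913

3.7913


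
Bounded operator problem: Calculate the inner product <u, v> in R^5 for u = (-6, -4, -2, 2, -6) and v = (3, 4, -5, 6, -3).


Computing the standard inner product <u, v> = sum u_i * v_i
= -6*3 + -4*4 + -2*-5 + 2*6 + -6*-3
= -18 + -16 + 10 + 12 + 18
= 6

6


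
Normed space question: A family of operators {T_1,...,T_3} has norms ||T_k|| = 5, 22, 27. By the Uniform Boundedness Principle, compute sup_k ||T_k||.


By the Uniform Boundedness Principle, the supremum of norms is finite.
sup_k ||T_k|| = max(5, 22, 27) = 27

27


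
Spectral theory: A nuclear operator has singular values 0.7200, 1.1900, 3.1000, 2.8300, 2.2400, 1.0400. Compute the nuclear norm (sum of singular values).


The nuclear norm is the sum of all singular values.
||T||_1 = 0.7200 + 1.1900 + 3.1000 + 2.8300 + 2.2400 + 1.0400
= 11.1200

11.1200


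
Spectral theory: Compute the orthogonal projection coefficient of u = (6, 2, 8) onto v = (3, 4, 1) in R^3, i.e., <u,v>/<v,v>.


Computing <u,v> = 6*3 + 2*4 + 8*1 = 34
Computing <v,v> = 3^2 + 4^2 + 1^2 = 26
Projection coefficient = 34/26 = 1.3077

1.3077


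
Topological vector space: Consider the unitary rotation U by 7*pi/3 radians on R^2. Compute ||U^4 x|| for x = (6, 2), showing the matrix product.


U is a rotation by theta = 7*pi/3
U^4 = rotation by 4*theta = 28*pi/3 = 4*pi/3 (mod 2*pi)
cos(4*pi/3) = -0.5000, sin(4*pi/3) = -0.8660
U^4 x = (-0.5000 * 6 - -0.8660 * 2, -0.8660 * 6 + -0.5000 * 2)
= (-1.2679, -6.1962)
||U^4 x|| = sqrt((-1.2679)^2 + (-6.1962)^2) = sqrt(40.0000) = 6.3246

6.3246


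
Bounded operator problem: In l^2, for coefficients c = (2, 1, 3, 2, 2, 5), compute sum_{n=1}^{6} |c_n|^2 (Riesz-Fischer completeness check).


sum |c_n|^2 = 2^2 + 1^2 + 3^2 + 2^2 + 2^2 + 5^2
= 4 + 1 + 9 + 4 + 4 + 25
= 47

47


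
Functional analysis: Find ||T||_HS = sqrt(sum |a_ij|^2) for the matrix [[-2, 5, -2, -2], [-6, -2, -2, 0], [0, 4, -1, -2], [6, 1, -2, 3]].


The Hilbert-Schmidt norm is sqrt(sum of squares of all entries).
Sum of squares = (-2)^2 + 5^2 + (-2)^2 + (-2)^2 + (-6)^2 + (-2)^2 + (-2)^2 + 0^2 + 0^2 + 4^2 + (-1)^2 + (-2)^2 + 6^2 + 1^2 + (-2)^2 + 3^2
= 4 + 25 + 4 + 4 + 36 + 4 + 4 + 0 + 0 + 16 + 1 + 4 + 36 + 1 + 4 + 9 = 152
||T||_HS = sqrt(152) = 12.3288

12.3288


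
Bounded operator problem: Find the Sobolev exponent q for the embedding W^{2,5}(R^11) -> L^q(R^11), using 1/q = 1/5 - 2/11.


Using the Sobolev embedding formula: 1/q = 1/p - k/n
1/q = 1/5 - 2/11 = 1/55
q = 1/(1/55) = 55

55.0000


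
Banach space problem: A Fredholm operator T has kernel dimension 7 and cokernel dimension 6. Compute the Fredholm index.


The Fredholm index is defined as ind(T) = dim(ker T) - dim(coker T)
= 7 - 6
= 1

1
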